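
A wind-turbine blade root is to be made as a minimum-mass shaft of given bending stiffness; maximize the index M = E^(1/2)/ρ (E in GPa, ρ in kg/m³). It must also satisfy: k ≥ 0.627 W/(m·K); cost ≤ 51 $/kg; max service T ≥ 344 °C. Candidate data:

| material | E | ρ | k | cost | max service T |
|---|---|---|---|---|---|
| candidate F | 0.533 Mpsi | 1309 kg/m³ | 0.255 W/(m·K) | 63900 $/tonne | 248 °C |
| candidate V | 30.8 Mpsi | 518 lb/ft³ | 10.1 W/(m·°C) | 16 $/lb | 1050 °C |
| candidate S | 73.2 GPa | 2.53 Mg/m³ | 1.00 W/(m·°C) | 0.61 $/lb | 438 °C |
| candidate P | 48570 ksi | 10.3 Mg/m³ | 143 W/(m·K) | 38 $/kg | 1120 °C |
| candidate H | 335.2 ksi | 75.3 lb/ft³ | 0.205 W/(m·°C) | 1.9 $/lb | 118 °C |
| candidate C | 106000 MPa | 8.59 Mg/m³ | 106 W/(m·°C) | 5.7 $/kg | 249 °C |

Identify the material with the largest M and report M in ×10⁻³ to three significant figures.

Screen on constraints: k ≥ 0.627 W/(m·K); cost ≤ 51 $/kg; max service T ≥ 344 °C. Survivors: candidate V, candidate S, candidate P.
Normalizing units and computing the index:
  candidate V: E = 212.4 GPa, ρ = 8298 kg/m³
  candidate S: E = 73.20 GPa, ρ = 2530 kg/m³
  candidate P: E = 334.9 GPa, ρ = 10300 kg/m³
  candidate S: M = 3.38×10⁻³
  candidate P: M = 1.78×10⁻³
  candidate V: M = 1.76×10⁻³
Highest index: candidate S.

candidate S, M = 3.38×10⁻³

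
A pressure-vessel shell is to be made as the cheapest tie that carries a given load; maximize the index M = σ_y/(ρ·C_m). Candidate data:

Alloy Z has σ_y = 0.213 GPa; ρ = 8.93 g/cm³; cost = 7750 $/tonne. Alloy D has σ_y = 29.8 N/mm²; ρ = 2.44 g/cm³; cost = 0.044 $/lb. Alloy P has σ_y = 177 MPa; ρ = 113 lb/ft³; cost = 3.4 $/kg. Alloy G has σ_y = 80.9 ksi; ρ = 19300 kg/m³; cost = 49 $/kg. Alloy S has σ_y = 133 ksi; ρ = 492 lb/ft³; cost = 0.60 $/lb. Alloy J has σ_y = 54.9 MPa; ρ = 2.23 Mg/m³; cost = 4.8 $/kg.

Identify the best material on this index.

alloy D

After converting to SI:
  alloy Z: σ_y = 213.0 MPa, ρ = 8930 kg/m³, cost = 7.750 $/kg
  alloy D: σ_y = 29.80 MPa, ρ = 2440 kg/m³, cost = 0.09700 $/kg
  alloy P: σ_y = 177.0 MPa, ρ = 1810 kg/m³, cost = 3.400 $/kg
  alloy G: σ_y = 557.8 MPa, ρ = 19300 kg/m³, cost = 49.00 $/kg
  alloy S: σ_y = 917.0 MPa, ρ = 7881 kg/m³, cost = 1.323 $/kg
  alloy J: σ_y = 54.90 MPa, ρ = 2230 kg/m³, cost = 4.800 $/kg
  alloy D: M = 126 kN·m per $
  alloy S: M = 88.0 kN·m per $
  alloy P: M = 28.8 kN·m per $
  alloy J: M = 5.13 kN·m per $
  alloy Z: M = 3.08 kN·m per $
  alloy G: M = 0.590 kN·m per $
Alloy D has the largest M.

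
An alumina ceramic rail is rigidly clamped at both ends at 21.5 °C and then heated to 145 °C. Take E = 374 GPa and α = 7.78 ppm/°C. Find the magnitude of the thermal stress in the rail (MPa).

359 MPa

ΔT = 123.5 K. Constrained thermal stress σ = E·α·ΔT = 374.0×10³ MPa × 7.78×10⁻⁶ × 123.5 = 359 MPa (compressive).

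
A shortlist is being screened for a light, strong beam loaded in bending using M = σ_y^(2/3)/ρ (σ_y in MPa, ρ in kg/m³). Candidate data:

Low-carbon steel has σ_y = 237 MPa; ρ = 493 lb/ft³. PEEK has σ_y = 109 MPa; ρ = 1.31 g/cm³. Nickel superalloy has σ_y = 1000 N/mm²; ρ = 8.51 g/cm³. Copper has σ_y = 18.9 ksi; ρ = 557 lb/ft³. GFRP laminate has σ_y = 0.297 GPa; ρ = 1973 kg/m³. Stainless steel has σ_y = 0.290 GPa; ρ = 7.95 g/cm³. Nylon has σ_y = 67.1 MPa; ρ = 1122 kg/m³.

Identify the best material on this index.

After converting to SI:
  low-carbon steel: σ_y = 237.0 MPa, ρ = 7897 kg/m³
  PEEK: σ_y = 109.0 MPa, ρ = 1310 kg/m³
  nickel superalloy: σ_y = 1000 MPa, ρ = 8510 kg/m³
  copper: σ_y = 130.3 MPa, ρ = 8922 kg/m³
  GFRP laminate: σ_y = 297.0 MPa, ρ = 1973 kg/m³
  stainless steel: σ_y = 290.0 MPa, ρ = 7950 kg/m³
  nylon: σ_y = 67.10 MPa, ρ = 1122 kg/m³
  GFRP laminate: M = 22.6×10⁻³
  PEEK: M = 17.4×10⁻³
  nylon: M = 14.7×10⁻³
  nickel superalloy: M = 11.8×10⁻³
  stainless steel: M = 5.51×10⁻³
  low-carbon steel: M = 4.85×10⁻³
  copper: M = 2.88×10⁻³
GFRP laminate has the largest M.

GFRP laminate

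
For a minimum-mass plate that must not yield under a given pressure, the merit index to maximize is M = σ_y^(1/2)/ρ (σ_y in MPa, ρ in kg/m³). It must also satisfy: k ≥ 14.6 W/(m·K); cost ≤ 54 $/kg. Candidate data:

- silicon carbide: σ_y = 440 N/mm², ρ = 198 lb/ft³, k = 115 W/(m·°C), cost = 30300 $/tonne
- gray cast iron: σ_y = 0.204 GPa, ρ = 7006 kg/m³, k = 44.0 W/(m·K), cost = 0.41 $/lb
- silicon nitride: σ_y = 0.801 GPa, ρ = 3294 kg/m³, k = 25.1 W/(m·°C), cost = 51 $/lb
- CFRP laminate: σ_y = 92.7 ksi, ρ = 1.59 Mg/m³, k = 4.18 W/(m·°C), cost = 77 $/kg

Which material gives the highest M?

silicon carbide

Screen on constraints: k ≥ 14.6 W/(m·K); cost ≤ 54 $/kg. Survivors: silicon carbide, gray cast iron.
Convert each candidate to consistent units, then evaluate M:
  silicon carbide: σ_y = 440.0 MPa, ρ = 3172 kg/m³
  gray cast iron: σ_y = 204.0 MPa, ρ = 7006 kg/m³
  silicon carbide: M = 6.61×10⁻³
  gray cast iron: M = 2.04×10⁻³
Silicon carbide has the largest M.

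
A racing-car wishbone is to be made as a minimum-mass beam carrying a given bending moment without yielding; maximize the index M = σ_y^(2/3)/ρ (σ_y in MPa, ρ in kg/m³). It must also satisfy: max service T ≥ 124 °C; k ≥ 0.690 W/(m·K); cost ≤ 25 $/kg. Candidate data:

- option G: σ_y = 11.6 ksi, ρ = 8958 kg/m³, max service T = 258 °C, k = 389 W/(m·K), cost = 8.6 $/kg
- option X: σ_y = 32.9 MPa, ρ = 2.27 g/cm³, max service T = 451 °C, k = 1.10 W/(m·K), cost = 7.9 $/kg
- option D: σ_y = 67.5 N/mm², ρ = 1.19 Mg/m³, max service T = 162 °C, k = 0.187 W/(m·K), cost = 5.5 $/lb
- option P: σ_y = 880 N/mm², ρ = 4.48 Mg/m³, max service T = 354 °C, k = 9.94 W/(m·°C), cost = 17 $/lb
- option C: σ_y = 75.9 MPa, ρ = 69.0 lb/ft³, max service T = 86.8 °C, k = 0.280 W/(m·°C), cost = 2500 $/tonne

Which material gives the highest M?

Screen on constraints: max service T ≥ 124 °C; k ≥ 0.690 W/(m·K); cost ≤ 25 $/kg. Survivors: option G, option X.
After converting to SI:
  option G: σ_y = 79.98 MPa, ρ = 8958 kg/m³
  option X: σ_y = 32.90 MPa, ρ = 2270 kg/m³
  option X: M = 4.52×10⁻³
  option G: M = 2.07×10⁻³
Highest index: option X.

option X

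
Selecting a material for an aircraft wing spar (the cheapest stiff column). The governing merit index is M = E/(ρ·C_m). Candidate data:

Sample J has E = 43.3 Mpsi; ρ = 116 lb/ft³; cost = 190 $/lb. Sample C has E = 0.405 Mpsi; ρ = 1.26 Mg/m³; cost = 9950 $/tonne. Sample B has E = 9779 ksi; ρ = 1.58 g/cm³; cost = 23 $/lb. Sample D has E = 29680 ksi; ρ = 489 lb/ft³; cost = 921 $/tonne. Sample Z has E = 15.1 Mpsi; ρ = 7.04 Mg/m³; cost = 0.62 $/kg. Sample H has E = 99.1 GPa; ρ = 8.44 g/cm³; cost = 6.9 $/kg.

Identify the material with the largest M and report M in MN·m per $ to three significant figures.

In SI units:
  sample J: E = 298.5 GPa, ρ = 1858 kg/m³, cost = 418.9 $/kg
  sample C: E = 2.792 GPa, ρ = 1260 kg/m³, cost = 9.950 $/kg
  sample B: E = 67.42 GPa, ρ = 1580 kg/m³, cost = 50.71 $/kg
  sample D: E = 204.6 GPa, ρ = 7833 kg/m³, cost = 0.9210 $/kg
  sample Z: E = 104.1 GPa, ρ = 7040 kg/m³, cost = 0.6200 $/kg
  sample H: E = 99.10 GPa, ρ = 8440 kg/m³, cost = 6.900 $/kg
  sample D: M = 28.4 MN·m per $
  sample Z: M = 23.9 MN·m per $
  sample H: M = 1.70 MN·m per $
  sample B: M = 0.842 MN·m per $
  sample J: M = 0.384 MN·m per $
  sample C: M = 0.223 MN·m per $
Sample D has the largest M.

sample D, M = 28.4 MN·m per $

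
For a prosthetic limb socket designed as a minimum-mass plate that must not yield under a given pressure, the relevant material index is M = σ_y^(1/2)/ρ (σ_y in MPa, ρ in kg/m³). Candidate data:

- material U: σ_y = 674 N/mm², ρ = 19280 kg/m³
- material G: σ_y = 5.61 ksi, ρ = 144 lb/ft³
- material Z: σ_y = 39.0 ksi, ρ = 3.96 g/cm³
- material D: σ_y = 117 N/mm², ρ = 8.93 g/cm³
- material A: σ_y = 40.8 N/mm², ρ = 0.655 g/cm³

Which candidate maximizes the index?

Putting every candidate on a common basis:
  material U: σ_y = 674.0 MPa, ρ = 19280 kg/m³
  material G: σ_y = 38.68 MPa, ρ = 2307 kg/m³
  material Z: σ_y = 268.9 MPa, ρ = 3960 kg/m³
  material D: σ_y = 117.0 MPa, ρ = 8930 kg/m³
  material A: σ_y = 40.80 MPa, ρ = 655.0 kg/m³
  material A: M = 9.75×10⁻³
  material Z: M = 4.14×10⁻³
  material G: M = 2.70×10⁻³
  material U: M = 1.35×10⁻³
  material D: M = 1.21×10⁻³
Highest index: material A.

material A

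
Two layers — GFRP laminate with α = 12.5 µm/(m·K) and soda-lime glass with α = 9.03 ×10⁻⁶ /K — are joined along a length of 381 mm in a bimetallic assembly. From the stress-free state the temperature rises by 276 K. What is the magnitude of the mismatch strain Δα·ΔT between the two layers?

9.58×10⁻⁴

Δα = |12.5 − 9.03|×10⁻⁶/K = 3.47×10⁻⁶/K.
Mismatch strain = Δα·ΔT = 3.47×10⁻⁶ × 276.0 = 9.58×10⁻⁴.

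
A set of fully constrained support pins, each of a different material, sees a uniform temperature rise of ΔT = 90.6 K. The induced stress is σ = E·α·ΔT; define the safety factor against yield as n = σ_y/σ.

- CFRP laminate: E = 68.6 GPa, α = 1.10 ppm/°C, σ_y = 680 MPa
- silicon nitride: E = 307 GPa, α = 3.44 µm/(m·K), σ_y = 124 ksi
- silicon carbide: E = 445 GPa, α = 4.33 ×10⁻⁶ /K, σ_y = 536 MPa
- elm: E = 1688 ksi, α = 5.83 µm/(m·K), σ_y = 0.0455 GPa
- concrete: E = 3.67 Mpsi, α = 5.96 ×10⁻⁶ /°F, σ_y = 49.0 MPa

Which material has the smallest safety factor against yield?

With everything in SI (GPa, ×10⁻⁶/K, MPa):
  CFRP laminate: E = 68.60, α = 1.10, σ_y = 680.0 → σ = 6.84 MPa, n = 99.5
  silicon nitride: E = 307.0, α = 3.44, σ_y = 855.0 → σ = 95.7 MPa, n = 8.94
  silicon carbide: E = 445.0, α = 4.33, σ_y = 536.0 → σ = 175 MPa, n = 3.07
  elm: E = 11.64, α = 5.83, σ_y = 45.50 → σ = 6.15 MPa, n = 7.40
  concrete: E = 25.30, α = 10.7, σ_y = 49.00 → σ = 24.6 MPa, n = 1.99
Smallest n: concrete with n = 1.99.

concrete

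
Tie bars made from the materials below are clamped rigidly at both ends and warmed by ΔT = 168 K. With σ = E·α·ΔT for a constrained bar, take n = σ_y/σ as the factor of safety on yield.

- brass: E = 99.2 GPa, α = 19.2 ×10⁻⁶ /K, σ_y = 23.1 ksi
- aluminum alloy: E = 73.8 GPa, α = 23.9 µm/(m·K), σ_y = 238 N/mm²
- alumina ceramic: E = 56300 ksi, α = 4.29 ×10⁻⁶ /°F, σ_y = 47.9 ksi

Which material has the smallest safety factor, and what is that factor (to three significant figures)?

brass, n = 0.498

Converting E to GPa, α to ×10⁻⁶/K, σ_y to MPa, then σ and n for each:
  brass: E = 99.20, α = 19.2, σ_y = 159.3 → σ = 320 MPa, n = 0.498
  aluminum alloy: E = 73.80, α = 23.9, σ_y = 238.0 → σ = 296 MPa, n = 0.803
  alumina ceramic: E = 388.2, α = 7.72, σ_y = 330.3 → σ = 504 MPa, n = 0.656
Brass has the lowest safety factor, n = 0.498.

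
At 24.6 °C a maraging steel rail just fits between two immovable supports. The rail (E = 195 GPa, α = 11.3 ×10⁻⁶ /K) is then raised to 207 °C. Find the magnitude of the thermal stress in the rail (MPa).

402 MPa

ΔT = 182.4 K. Constrained thermal stress σ = E·α·ΔT = 195.0×10³ MPa × 11.3×10⁻⁶ × 182.4 = 402 MPa (compressive).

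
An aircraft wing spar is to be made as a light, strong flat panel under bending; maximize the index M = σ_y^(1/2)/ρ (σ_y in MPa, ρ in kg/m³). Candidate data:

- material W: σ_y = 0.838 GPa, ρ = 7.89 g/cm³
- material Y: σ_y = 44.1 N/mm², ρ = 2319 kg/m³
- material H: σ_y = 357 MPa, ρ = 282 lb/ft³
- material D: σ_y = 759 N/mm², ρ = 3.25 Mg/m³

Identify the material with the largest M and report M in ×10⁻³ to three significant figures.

material D, M = 8.48×10⁻³

Convert each candidate to consistent units, then evaluate M:
  material W: σ_y = 838.0 MPa, ρ = 7890 kg/m³
  material Y: σ_y = 44.10 MPa, ρ = 2319 kg/m³
  material H: σ_y = 357.0 MPa, ρ = 4517 kg/m³
  material D: σ_y = 759.0 MPa, ρ = 3250 kg/m³
  material D: M = 8.48×10⁻³
  material H: M = 4.18×10⁻³
  material W: M = 3.67×10⁻³
  material Y: M = 2.86×10⁻³
Material D ranks first.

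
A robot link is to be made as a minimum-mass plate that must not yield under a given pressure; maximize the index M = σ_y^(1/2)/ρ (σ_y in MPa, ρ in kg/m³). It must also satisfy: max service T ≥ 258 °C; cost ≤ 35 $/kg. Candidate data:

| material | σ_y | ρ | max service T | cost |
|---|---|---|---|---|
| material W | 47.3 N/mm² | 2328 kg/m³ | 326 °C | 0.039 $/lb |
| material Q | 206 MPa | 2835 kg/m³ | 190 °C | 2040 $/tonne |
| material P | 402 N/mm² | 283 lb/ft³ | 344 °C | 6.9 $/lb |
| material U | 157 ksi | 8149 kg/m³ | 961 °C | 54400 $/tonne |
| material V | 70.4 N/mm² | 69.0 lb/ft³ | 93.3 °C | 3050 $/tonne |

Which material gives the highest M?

material P

Screen on constraints: max service T ≥ 258 °C; cost ≤ 35 $/kg. Survivors: material W, material P.
Convert each candidate to consistent units, then evaluate M:
  material W: σ_y = 47.30 MPa, ρ = 2328 kg/m³
  material P: σ_y = 402.0 MPa, ρ = 4533 kg/m³
  material P: M = 4.42×10⁻³
  material W: M = 2.95×10⁻³
The maximum is for material P.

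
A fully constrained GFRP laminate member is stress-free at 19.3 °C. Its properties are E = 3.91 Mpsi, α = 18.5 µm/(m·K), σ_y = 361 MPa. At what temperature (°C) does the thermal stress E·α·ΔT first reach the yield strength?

E = 3.91 Mpsi = 26.96 GPa.
E·α·ΔT = 361.0 MPa ⇒ ΔT = 361.0 / (26.96×10³ × 18.5×10⁻⁶) = 723.8 K.
T = 19.3 + 723.8 = 743.1 °C.

743 °C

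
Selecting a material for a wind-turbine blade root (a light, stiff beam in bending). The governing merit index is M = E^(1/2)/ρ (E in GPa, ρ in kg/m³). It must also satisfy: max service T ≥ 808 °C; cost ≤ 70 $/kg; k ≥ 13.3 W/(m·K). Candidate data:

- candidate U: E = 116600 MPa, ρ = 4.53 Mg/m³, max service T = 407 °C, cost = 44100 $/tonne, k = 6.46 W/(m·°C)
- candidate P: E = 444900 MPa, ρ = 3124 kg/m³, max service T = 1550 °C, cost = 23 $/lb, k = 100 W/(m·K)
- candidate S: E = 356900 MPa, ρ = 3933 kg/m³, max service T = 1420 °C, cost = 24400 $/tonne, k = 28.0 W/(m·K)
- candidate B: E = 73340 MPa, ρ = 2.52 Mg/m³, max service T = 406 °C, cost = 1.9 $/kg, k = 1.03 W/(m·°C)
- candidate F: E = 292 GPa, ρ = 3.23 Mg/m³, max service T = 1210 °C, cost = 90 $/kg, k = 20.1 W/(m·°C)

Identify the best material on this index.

Screen on constraints: max service T ≥ 808 °C; cost ≤ 70 $/kg; k ≥ 13.3 W/(m·K). Survivors: candidate P, candidate S.
Convert each candidate to consistent units, then evaluate M:
  candidate P: E = 444.9 GPa, ρ = 3124 kg/m³
  candidate S: E = 356.9 GPa, ρ = 3933 kg/m³
  candidate P: M = 6.75×10⁻³
  candidate S: M = 4.80×10⁻³
Highest index: candidate P.

candidate P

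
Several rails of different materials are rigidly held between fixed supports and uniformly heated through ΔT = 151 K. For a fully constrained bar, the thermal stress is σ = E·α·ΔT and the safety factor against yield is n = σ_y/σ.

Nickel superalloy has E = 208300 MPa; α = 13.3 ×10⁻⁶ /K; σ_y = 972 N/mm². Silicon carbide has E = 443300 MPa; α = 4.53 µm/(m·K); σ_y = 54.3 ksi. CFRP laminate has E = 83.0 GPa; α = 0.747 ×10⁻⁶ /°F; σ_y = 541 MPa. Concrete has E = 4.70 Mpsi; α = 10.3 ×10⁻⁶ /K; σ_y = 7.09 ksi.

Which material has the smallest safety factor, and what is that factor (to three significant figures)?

concrete, n = 0.970

In consistent units (E in GPa, α in ×10⁻⁶/K, σ_y in MPa):
  nickel superalloy: E = 208.3, α = 13.3, σ_y = 972.0 → σ = 418 MPa, n = 2.32
  silicon carbide: E = 443.3, α = 4.53, σ_y = 374.4 → σ = 303 MPa, n = 1.23
  CFRP laminate: E = 83.00, α = 1.34, σ_y = 541.0 → σ = 16.9 MPa, n = 32.1
  concrete: E = 32.41, α = 10.3, σ_y = 48.88 → σ = 50.4 MPa, n = 0.970
The minimum is concrete at n = 0.970.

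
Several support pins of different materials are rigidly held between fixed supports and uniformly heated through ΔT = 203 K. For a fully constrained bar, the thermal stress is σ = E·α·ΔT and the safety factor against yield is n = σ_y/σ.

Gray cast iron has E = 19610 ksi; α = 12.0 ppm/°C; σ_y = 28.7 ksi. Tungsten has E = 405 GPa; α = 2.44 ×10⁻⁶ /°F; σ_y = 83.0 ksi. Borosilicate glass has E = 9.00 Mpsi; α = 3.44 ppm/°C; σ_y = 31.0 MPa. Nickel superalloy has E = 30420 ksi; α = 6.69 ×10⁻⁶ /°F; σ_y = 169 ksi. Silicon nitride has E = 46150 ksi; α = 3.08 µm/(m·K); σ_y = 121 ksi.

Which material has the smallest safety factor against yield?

Per material, after unit conversion:
  gray cast iron: E = 135.2, α = 12.0, σ_y = 197.9 → σ = 329 MPa, n = 0.601
  tungsten: E = 405.0, α = 4.39, σ_y = 572.3 → σ = 361 MPa, n = 1.58
  borosilicate glass: E = 62.05, α = 3.44, σ_y = 31.00 → σ = 43.3 MPa, n = 0.715
  nickel superalloy: E = 209.7, α = 12.0, σ_y = 1165 → σ = 513 MPa, n = 2.27
  silicon nitride: E = 318.2, α = 3.08, σ_y = 834.3 → σ = 199 MPa, n = 4.19
Smallest n: gray cast iron with n = 0.601.

gray cast iron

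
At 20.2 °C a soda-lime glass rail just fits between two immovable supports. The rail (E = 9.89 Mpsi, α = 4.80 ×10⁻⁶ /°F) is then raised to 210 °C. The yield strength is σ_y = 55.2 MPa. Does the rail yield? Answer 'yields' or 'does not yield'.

E = 9.89 Mpsi = 68.19 GPa.
α = 4.80×10⁻⁶/°F × 9/5 = 8.64×10⁻⁶/K.
ΔT = 189.8 K. Constrained thermal stress σ = E·α·ΔT = 68.19×10³ MPa × 8.64×10⁻⁶ × 189.8 = 112 MPa (compressive).
Compare to σ_y = 55.2 MPa: σ ≥ σ_y, so it yields.

yields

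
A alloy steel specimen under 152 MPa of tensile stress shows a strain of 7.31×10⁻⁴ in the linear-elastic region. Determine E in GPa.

E = σ/ε = 152 MPa / 7.31×10⁻⁴ = 207900 MPa = 208 GPa.

208 GPa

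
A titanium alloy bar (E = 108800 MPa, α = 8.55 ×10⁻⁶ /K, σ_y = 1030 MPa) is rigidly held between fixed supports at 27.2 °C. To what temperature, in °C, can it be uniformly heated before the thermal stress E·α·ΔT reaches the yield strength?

1130 °C

E = 108800 MPa = 108.8 GPa.
E·α·ΔT = 1030 MPa ⇒ ΔT = 1030 / (108.8×10³ × 8.55×10⁻⁶) = 1107 K.
T = 27.2 + 1107 = 1134 °C.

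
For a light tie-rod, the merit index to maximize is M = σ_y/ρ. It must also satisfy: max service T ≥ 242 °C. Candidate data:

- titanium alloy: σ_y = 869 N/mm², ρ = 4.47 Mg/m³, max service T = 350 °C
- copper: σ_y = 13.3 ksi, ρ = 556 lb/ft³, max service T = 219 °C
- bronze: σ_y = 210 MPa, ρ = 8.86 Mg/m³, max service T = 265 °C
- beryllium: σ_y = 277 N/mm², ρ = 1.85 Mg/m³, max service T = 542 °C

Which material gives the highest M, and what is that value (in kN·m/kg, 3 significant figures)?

Screen on constraints: max service T ≥ 242 °C. Survivors: titanium alloy, bronze, beryllium.
In SI units:
  titanium alloy: σ_y = 869.0 MPa, ρ = 4470 kg/m³
  bronze: σ_y = 210.0 MPa, ρ = 8860 kg/m³
  beryllium: σ_y = 277.0 MPa, ρ = 1850 kg/m³
  titanium alloy: M = 194 kN·m/kg
  beryllium: M = 150 kN·m/kg
  bronze: M = 23.7 kN·m/kg
The maximum is for titanium alloy.

titanium alloy, M = 194 kN·m/kg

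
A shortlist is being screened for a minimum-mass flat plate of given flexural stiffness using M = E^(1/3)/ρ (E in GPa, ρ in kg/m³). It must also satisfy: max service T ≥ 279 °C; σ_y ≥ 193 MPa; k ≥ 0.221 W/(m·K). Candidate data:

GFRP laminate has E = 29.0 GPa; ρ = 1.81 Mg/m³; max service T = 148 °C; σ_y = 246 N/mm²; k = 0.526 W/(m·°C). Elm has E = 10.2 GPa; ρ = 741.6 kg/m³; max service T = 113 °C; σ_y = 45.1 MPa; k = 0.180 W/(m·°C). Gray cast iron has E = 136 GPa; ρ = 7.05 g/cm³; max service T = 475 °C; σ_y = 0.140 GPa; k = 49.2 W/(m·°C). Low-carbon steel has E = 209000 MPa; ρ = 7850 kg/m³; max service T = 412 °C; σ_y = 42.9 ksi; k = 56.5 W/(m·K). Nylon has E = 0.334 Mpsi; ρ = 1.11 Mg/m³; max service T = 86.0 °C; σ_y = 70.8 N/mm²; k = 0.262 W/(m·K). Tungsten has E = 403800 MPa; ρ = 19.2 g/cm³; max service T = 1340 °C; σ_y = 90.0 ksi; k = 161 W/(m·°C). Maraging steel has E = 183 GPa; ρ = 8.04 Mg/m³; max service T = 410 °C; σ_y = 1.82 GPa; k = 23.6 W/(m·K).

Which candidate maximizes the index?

Screen on constraints: max service T ≥ 279 °C; σ_y ≥ 193 MPa; k ≥ 0.221 W/(m·K). Survivors: low-carbon steel, tungsten, maraging steel.
Normalizing units and computing the index:
  low-carbon steel: E = 209.0 GPa, ρ = 7850 kg/m³
  tungsten: E = 403.8 GPa, ρ = 19200 kg/m³
  maraging steel: E = 183.0 GPa, ρ = 8040 kg/m³
  low-carbon steel: M = 0.756×10⁻³
  maraging steel: M = 0.706×10⁻³
  tungsten: M = 0.385×10⁻³
The maximum is for low-carbon steel.

low-carbon steel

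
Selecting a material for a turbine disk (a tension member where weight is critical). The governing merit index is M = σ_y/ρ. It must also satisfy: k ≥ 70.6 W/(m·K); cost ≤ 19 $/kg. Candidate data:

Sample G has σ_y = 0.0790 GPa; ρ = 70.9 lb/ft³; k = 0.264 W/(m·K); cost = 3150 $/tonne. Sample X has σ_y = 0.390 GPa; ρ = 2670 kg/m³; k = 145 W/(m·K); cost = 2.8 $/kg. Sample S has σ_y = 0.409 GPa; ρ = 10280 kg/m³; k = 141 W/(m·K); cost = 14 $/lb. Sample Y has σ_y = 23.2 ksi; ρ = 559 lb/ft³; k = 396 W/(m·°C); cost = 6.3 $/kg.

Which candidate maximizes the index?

sample X

Screen on constraints: k ≥ 70.6 W/(m·K); cost ≤ 19 $/kg. Survivors: sample X, sample Y.
After converting to SI:
  sample X: σ_y = 390.0 MPa, ρ = 2670 kg/m³
  sample Y: σ_y = 160.0 MPa, ρ = 8954 kg/m³
  sample X: M = 146 kN·m/kg
  sample Y: M = 17.9 kN·m/kg
Sample X ranks first.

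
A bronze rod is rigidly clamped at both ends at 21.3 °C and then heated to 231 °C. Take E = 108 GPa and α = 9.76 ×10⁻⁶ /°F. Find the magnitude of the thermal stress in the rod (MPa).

398 MPa

α = 9.76×10⁻⁶/°F × 9/5 = 17.6×10⁻⁶/K.
ΔT = 209.7 K. Constrained thermal stress σ = E·α·ΔT = 108.0×10³ MPa × 17.6×10⁻⁶ × 209.7 = 398 MPa (compressive).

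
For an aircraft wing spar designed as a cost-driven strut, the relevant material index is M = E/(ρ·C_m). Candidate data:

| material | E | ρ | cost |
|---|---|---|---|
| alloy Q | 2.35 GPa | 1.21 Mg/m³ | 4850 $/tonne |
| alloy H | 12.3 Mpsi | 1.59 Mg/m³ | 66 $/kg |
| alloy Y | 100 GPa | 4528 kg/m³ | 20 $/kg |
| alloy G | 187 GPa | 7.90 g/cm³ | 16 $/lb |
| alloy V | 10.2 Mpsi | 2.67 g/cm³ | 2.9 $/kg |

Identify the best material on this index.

After converting to SI:
  alloy Q: E = 2.350 GPa, ρ = 1210 kg/m³, cost = 4.850 $/kg
  alloy H: E = 84.81 GPa, ρ = 1590 kg/m³, cost = 66.00 $/kg
  alloy Y: E = 100.0 GPa, ρ = 4528 kg/m³, cost = 20.00 $/kg
  alloy G: E = 187.0 GPa, ρ = 7900 kg/m³, cost = 35.27 $/kg
  alloy V: E = 70.33 GPa, ρ = 2670 kg/m³, cost = 2.900 $/kg
  alloy V: M = 9.08 MN·m per $
  alloy Y: M = 1.10 MN·m per $
  alloy H: M = 0.808 MN·m per $
  alloy G: M = 0.671 MN·m per $
  alloy Q: M = 0.400 MN·m per $
The maximum is for alloy V.

alloy V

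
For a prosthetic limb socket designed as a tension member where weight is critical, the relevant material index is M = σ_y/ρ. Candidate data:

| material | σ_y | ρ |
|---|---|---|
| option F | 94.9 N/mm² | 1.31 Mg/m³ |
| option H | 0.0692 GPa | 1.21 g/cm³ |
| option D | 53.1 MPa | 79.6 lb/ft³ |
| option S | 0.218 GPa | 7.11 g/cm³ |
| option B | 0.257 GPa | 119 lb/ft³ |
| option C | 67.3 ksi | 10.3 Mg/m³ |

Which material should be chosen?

option B

Putting every candidate on a common basis:
  option F: σ_y = 94.90 MPa, ρ = 1310 kg/m³
  option H: σ_y = 69.20 MPa, ρ = 1210 kg/m³
  option D: σ_y = 53.10 MPa, ρ = 1275 kg/m³
  option S: σ_y = 218.0 MPa, ρ = 7110 kg/m³
  option B: σ_y = 257.0 MPa, ρ = 1906 kg/m³
  option C: σ_y = 464.0 MPa, ρ = 10300 kg/m³
  option B: M = 135 kN·m/kg
  option F: M = 72.4 kN·m/kg
  option H: M = 57.2 kN·m/kg
  option C: M = 45.1 kN·m/kg
  option D: M = 41.6 kN·m/kg
  option S: M = 30.7 kN·m/kg
Option B has the largest M.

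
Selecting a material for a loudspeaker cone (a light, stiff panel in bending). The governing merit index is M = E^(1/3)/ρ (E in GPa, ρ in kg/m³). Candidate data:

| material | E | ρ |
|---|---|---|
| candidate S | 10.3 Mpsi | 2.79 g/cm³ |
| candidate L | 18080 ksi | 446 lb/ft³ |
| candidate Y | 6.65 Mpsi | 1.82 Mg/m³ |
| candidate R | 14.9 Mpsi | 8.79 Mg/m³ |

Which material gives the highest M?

candidate Y

After converting to SI:
  candidate S: E = 71.02 GPa, ρ = 2790 kg/m³
  candidate L: E = 124.7 GPa, ρ = 7144 kg/m³
  candidate Y: E = 45.85 GPa, ρ = 1820 kg/m³
  candidate R: E = 102.7 GPa, ρ = 8790 kg/m³
  candidate Y: M = 1.97×10⁻³
  candidate S: M = 1.48×10⁻³
  candidate L: M = 0.699×10⁻³
  candidate R: M = 0.533×10⁻³
Highest index: candidate Y.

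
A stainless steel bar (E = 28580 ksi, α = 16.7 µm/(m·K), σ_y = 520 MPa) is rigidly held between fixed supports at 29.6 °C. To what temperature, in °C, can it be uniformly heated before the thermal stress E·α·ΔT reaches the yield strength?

E = 28580 ksi = 197.1 GPa.
E·α·ΔT = 520.0 MPa ⇒ ΔT = 520.0 / (197.1×10³ × 16.7×10⁻⁶) = 158.0 K.
T = 29.6 + 158.0 = 187.6 °C.

188 °C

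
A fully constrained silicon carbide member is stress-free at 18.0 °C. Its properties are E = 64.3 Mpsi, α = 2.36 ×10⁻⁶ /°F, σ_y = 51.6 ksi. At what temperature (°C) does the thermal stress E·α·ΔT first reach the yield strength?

E = 64.3 Mpsi = 443.3 GPa.
α = 2.36×10⁻⁶/°F × 9/5 = 4.25×10⁻⁶/K.
σ_y = 51.6 ksi = 355.8 MPa.
E·α·ΔT = 355.8 MPa ⇒ ΔT = 355.8 / (443.3×10³ × 4.25×10⁻⁶) = 188.9 K.
T = 18.0 + 188.9 = 206.9 °C.

207 °C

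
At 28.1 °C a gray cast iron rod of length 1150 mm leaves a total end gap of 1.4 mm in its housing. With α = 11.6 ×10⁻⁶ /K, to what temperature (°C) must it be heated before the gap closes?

α·L₀·ΔT = 1.4 mm ⇒ ΔT = 1.4 / (11.6×10⁻⁶ × 1150.0) = 104.9 K.
T = 28.1 + 104.9 = 133.0 °C.

133 °C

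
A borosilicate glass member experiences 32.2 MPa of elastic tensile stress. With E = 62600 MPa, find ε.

5.14×10⁻⁴

E = 62600 MPa = 62.60 GPa = 62600 MPa.
ε = σ/E = 32.2 / 62600 = 5.14×10⁻⁴.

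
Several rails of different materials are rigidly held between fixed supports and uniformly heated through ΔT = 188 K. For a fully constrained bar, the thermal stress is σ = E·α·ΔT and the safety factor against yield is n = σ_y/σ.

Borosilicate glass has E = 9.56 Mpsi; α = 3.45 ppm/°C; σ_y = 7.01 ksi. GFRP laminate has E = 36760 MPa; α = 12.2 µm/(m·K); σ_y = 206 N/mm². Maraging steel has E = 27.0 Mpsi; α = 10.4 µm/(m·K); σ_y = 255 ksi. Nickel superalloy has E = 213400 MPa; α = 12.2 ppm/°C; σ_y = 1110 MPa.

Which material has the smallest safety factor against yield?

borosilicate glass

With everything in SI (GPa, ×10⁻⁶/K, MPa):
  borosilicate glass: E = 65.91, α = 3.45, σ_y = 48.33 → σ = 42.8 MPa, n = 1.13
  GFRP laminate: E = 36.76, α = 12.2, σ_y = 206.0 → σ = 84.3 MPa, n = 2.44
  maraging steel: E = 186.2, α = 10.4, σ_y = 1758 → σ = 364 MPa, n = 4.83
  nickel superalloy: E = 213.4, α = 12.2, σ_y = 1110 → σ = 489 MPa, n = 2.27
Borosilicate glass has the lowest safety factor, n = 1.13.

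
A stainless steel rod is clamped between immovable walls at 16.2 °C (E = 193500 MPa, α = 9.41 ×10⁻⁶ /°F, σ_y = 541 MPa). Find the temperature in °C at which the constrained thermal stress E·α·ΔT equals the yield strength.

E = 193500 MPa = 193.5 GPa.
α = 9.41×10⁻⁶/°F × 9/5 = 16.9×10⁻⁶/K.
E·α·ΔT = 541.0 MPa ⇒ ΔT = 541.0 / (193.5×10³ × 16.9×10⁻⁶) = 165.1 K.
T = 16.2 + 165.1 = 181.3 °C.

181 °C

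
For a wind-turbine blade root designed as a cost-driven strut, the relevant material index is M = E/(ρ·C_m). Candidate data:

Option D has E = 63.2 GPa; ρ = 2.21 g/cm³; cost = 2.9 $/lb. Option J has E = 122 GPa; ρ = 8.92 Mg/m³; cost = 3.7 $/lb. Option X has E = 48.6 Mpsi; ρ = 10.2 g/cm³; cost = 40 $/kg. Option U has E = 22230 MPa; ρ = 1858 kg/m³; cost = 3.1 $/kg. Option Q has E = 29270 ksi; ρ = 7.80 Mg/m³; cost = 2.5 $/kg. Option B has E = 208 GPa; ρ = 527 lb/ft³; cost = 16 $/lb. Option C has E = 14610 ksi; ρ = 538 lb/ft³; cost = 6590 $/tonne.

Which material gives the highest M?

In SI units:
  option D: E = 63.20 GPa, ρ = 2210 kg/m³, cost = 6.393 $/kg
  option J: E = 122.0 GPa, ρ = 8920 kg/m³, cost = 8.157 $/kg
  option X: E = 335.1 GPa, ρ = 10200 kg/m³, cost = 40.00 $/kg
  option U: E = 22.23 GPa, ρ = 1858 kg/m³, cost = 3.100 $/kg
  option Q: E = 201.8 GPa, ρ = 7800 kg/m³, cost = 2.500 $/kg
  option B: E = 208.0 GPa, ρ = 8442 kg/m³, cost = 35.27 $/kg
  option C: E = 100.7 GPa, ρ = 8618 kg/m³, cost = 6.590 $/kg
  option Q: M = 10.3 MN·m per $
  option D: M = 4.47 MN·m per $
  option U: M = 3.86 MN·m per $
  option C: M = 1.77 MN·m per $
  option J: M = 1.68 MN·m per $
  option X: M = 0.821 MN·m per $
  option B: M = 0.699 MN·m per $
Option Q has the largest M.

option Q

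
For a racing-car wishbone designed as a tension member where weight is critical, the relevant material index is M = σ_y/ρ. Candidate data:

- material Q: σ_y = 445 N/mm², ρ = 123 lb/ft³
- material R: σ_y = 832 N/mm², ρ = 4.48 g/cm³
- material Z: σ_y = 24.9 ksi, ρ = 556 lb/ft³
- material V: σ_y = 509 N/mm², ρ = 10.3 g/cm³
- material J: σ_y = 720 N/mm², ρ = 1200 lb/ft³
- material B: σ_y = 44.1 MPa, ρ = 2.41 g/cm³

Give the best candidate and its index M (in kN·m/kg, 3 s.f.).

Convert each candidate to consistent units, then evaluate M:
  material Q: σ_y = 445.0 MPa, ρ = 1970 kg/m³
  material R: σ_y = 832.0 MPa, ρ = 4480 kg/m³
  material Z: σ_y = 171.7 MPa, ρ = 8906 kg/m³
  material V: σ_y = 509.0 MPa, ρ = 10300 kg/m³
  material J: σ_y = 720.0 MPa, ρ = 19220 kg/m³
  material B: σ_y = 44.10 MPa, ρ = 2410 kg/m³
  material Q: M = 226 kN·m/kg
  material R: M = 186 kN·m/kg
  material V: M = 49.4 kN·m/kg
  material J: M = 37.5 kN·m/kg
  material Z: M = 19.3 kN·m/kg
  material B: M = 18.3 kN·m/kg
Material Q ranks first.

material Q, M = 226 kN·m/kg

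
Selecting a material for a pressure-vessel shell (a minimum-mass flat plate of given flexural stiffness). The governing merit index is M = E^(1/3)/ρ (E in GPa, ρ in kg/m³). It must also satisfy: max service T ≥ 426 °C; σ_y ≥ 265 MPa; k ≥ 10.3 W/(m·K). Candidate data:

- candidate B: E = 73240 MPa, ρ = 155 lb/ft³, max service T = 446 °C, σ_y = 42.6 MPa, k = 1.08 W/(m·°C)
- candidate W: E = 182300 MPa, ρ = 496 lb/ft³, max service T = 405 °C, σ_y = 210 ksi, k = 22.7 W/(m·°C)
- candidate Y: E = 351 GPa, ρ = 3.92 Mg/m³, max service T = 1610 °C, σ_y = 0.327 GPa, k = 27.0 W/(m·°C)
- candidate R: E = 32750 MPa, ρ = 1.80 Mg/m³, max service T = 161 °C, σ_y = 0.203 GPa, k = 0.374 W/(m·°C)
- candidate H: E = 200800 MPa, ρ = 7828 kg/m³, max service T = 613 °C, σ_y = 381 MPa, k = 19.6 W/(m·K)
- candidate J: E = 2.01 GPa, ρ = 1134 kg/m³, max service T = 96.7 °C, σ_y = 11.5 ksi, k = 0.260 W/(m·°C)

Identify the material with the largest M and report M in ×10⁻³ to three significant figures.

Screen on constraints: max service T ≥ 426 °C; σ_y ≥ 265 MPa; k ≥ 10.3 W/(m·K). Survivors: candidate Y, candidate H.
Normalizing units and computing the index:
  candidate Y: E = 351.0 GPa, ρ = 3920 kg/m³
  candidate H: E = 200.8 GPa, ρ = 7828 kg/m³
  candidate Y: M = 1.80×10⁻³
  candidate H: M = 0.748×10⁻³
Candidate Y ranks first.

candidate Y, M = 1.80×10⁻³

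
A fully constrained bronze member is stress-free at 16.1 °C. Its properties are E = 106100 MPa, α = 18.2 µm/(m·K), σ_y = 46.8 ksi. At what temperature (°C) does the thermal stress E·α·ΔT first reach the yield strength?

E = 106100 MPa = 106.1 GPa.
σ_y = 46.8 ksi = 322.7 MPa.
E·α·ΔT = 322.7 MPa ⇒ ΔT = 322.7 / (106.1×10³ × 18.2×10⁻⁶) = 167.1 K.
T = 16.1 + 167.1 = 183.2 °C.

183 °C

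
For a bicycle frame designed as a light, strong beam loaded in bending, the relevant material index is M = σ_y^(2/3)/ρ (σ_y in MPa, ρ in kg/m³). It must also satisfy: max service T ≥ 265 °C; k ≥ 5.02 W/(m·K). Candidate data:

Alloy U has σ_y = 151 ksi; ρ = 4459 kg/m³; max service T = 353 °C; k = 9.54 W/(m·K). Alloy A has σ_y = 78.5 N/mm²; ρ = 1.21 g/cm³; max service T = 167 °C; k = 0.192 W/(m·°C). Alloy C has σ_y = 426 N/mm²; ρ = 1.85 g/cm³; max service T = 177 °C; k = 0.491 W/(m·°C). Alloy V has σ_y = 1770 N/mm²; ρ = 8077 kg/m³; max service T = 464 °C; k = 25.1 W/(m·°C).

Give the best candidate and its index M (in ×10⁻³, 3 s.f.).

Screen on constraints: max service T ≥ 265 °C; k ≥ 5.02 W/(m·K). Survivors: alloy U, alloy V.
After converting to SI:
  alloy U: σ_y = 1041 MPa, ρ = 4459 kg/m³
  alloy V: σ_y = 1770 MPa, ρ = 8077 kg/m³
  alloy U: M = 23.0×10⁻³
  alloy V: M = 18.1×10⁻³
Alloy U has the largest M.

alloy U, M = 23.0×10⁻³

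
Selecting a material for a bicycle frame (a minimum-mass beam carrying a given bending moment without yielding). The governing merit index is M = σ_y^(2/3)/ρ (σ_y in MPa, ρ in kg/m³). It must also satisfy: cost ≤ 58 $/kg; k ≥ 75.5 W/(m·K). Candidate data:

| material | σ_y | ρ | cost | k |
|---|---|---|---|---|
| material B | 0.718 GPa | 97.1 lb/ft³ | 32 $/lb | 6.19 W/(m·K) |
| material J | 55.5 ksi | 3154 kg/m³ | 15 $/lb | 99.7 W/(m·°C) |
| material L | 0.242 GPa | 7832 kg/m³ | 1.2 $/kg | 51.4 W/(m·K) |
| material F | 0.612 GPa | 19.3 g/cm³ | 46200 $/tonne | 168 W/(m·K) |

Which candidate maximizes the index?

material J

Screen on constraints: cost ≤ 58 $/kg; k ≥ 75.5 W/(m·K). Survivors: material J, material F.
Convert each candidate to consistent units, then evaluate M:
  material J: σ_y = 382.7 MPa, ρ = 3154 kg/m³
  material F: σ_y = 612.0 MPa, ρ = 19300 kg/m³
  material J: M = 16.7×10⁻³
  material F: M = 3.73×10⁻³
The maximum is for material J.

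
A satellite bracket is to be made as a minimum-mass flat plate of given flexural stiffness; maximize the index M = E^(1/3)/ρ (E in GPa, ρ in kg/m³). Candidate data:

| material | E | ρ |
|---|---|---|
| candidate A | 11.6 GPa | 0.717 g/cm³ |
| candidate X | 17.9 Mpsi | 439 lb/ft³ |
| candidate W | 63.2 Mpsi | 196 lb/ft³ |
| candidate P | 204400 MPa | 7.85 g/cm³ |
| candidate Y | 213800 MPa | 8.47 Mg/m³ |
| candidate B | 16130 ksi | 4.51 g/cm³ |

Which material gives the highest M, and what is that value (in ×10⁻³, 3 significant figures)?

candidate A, M = 3.16×10⁻³

In SI units:
  candidate A: E = 11.60 GPa, ρ = 717.0 kg/m³
  candidate X: E = 123.4 GPa, ρ = 7032 kg/m³
  candidate W: E = 435.7 GPa, ρ = 3140 kg/m³
  candidate P: E = 204.4 GPa, ρ = 7850 kg/m³
  candidate Y: E = 213.8 GPa, ρ = 8470 kg/m³
  candidate B: E = 111.2 GPa, ρ = 4510 kg/m³
  candidate A: M = 3.16×10⁻³
  candidate W: M = 2.41×10⁻³
  candidate B: M = 1.07×10⁻³
  candidate P: M = 0.750×10⁻³
  candidate X: M = 0.708×10⁻³
  candidate Y: M = 0.706×10⁻³
The maximum is for candidate A.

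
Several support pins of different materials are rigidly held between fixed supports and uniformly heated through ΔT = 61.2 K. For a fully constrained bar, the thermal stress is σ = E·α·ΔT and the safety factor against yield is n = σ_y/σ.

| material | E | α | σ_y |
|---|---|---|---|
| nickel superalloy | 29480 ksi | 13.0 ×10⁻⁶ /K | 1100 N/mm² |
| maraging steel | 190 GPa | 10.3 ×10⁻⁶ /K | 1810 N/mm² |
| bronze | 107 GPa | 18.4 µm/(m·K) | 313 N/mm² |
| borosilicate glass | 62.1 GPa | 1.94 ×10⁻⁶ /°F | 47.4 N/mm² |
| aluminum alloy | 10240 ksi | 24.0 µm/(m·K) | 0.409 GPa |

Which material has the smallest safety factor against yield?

bronze

Per material, after unit conversion:
  nickel superalloy: E = 203.3, α = 13.0, σ_y = 1100 → σ = 162 MPa, n = 6.80
  maraging steel: E = 190.0, α = 10.3, σ_y = 1810 → σ = 120 MPa, n = 15.1
  bronze: E = 107.0, α = 18.4, σ_y = 313.0 → σ = 120 MPa, n = 2.60
  borosilicate glass: E = 62.10, α = 3.49, σ_y = 47.40 → σ = 13.3 MPa, n = 3.57
  aluminum alloy: E = 70.60, α = 24.0, σ_y = 409.0 → σ = 104 MPa, n = 3.94
Bronze has the lowest safety factor, n = 2.60.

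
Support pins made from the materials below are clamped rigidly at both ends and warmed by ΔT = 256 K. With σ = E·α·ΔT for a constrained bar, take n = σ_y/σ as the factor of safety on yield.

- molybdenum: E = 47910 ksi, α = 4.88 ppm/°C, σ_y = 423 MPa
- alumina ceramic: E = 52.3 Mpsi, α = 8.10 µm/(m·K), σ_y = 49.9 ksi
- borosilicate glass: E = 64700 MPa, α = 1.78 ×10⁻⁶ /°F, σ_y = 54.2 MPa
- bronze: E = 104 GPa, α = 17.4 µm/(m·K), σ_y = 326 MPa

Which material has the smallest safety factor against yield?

alumina ceramic

With everything in SI (GPa, ×10⁻⁶/K, MPa):
  molybdenum: E = 330.3, α = 4.88, σ_y = 423.0 → σ = 413 MPa, n = 1.03
  alumina ceramic: E = 360.6, α = 8.10, σ_y = 344.0 → σ = 748 MPa, n = 0.460
  borosilicate glass: E = 64.70, α = 3.20, σ_y = 54.20 → σ = 53.1 MPa, n = 1.02
  bronze: E = 104.0, α = 17.4, σ_y = 326.0 → σ = 463 MPa, n = 0.704
Smallest n: alumina ceramic with n = 0.460.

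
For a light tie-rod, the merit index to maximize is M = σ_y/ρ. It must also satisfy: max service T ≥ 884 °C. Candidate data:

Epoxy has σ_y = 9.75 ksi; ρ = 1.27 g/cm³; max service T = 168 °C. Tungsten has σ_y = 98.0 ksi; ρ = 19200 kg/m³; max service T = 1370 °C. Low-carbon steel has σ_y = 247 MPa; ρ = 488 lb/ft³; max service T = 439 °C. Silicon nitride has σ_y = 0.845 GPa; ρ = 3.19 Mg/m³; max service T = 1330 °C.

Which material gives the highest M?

silicon nitride

Screen on constraints: max service T ≥ 884 °C. Survivors: tungsten, silicon nitride.
After converting to SI:
  tungsten: σ_y = 675.7 MPa, ρ = 19200 kg/m³
  silicon nitride: σ_y = 845.0 MPa, ρ = 3190 kg/m³
  silicon nitride: M = 265 kN·m/kg
  tungsten: M = 35.2 kN·m/kg
The maximum is for silicon nitride.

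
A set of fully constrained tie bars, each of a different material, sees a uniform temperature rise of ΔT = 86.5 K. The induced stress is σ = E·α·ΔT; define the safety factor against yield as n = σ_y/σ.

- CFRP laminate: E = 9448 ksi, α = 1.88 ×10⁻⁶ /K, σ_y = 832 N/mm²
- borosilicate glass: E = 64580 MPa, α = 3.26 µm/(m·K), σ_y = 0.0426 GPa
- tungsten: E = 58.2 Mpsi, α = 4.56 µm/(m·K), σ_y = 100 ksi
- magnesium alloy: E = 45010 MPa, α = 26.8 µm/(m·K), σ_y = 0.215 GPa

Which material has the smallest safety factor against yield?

magnesium alloy

Per material, after unit conversion:
  CFRP laminate: E = 65.14, α = 1.88, σ_y = 832.0 → σ = 10.6 MPa, n = 78.5
  borosilicate glass: E = 64.58, α = 3.26, σ_y = 42.60 → σ = 18.2 MPa, n = 2.34
  tungsten: E = 401.3, α = 4.56, σ_y = 689.5 → σ = 158 MPa, n = 4.36
  magnesium alloy: E = 45.01, α = 26.8, σ_y = 215.0 → σ = 104 MPa, n = 2.06
The minimum is magnesium alloy at n = 2.06.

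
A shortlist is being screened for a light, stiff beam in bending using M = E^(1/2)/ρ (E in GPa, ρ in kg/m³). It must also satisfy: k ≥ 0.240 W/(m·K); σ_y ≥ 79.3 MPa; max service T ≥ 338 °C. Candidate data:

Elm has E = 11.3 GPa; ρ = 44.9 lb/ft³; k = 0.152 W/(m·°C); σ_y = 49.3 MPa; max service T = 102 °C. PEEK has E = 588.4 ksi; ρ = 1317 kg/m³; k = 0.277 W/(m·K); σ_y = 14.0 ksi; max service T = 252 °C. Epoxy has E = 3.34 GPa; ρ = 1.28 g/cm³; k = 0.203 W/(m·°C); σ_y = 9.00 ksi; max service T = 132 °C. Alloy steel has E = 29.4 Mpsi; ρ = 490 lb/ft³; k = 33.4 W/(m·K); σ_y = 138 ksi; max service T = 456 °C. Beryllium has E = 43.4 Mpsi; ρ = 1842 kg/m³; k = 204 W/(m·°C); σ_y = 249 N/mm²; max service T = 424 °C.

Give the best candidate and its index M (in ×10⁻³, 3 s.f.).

Screen on constraints: k ≥ 0.240 W/(m·K); σ_y ≥ 79.3 MPa; max service T ≥ 338 °C. Survivors: alloy steel, beryllium.
Convert each candidate to consistent units, then evaluate M:
  alloy steel: E = 202.7 GPa, ρ = 7849 kg/m³
  beryllium: E = 299.2 GPa, ρ = 1842 kg/m³
  beryllium: M = 9.39×10⁻³
  alloy steel: M = 1.81×10⁻³
Beryllium has the largest M.

beryllium, M = 9.39×10⁻³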